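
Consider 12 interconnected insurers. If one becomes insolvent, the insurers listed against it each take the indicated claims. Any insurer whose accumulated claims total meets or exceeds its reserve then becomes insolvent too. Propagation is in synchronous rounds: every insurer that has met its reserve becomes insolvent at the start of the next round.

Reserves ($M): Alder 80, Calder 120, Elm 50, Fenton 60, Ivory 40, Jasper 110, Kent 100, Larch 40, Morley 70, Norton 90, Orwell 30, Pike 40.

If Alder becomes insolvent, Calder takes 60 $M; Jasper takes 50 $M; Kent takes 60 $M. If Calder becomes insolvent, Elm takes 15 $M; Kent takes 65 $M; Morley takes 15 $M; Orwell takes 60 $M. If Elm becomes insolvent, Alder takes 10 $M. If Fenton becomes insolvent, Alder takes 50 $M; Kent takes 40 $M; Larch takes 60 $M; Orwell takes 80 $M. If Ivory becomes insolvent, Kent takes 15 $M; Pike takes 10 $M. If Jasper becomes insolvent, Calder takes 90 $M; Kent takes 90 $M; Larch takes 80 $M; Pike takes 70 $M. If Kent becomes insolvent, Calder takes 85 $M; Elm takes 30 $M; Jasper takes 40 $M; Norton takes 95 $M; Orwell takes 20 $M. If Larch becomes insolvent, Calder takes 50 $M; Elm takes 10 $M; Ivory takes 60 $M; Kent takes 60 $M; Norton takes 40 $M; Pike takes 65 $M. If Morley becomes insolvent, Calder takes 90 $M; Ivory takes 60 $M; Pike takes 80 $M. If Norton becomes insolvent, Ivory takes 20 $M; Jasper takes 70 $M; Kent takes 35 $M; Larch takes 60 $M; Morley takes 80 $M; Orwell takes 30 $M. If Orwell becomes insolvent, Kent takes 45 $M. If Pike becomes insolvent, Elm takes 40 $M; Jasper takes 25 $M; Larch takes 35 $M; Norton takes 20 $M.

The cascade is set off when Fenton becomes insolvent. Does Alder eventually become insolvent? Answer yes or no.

no

Round 1 — Fenton becomes insolvent (initial).
  Alder: +50 → 50 < 80
  Kent: +40 → 40 < 100
  Larch: +60 → 60 ≥ 40
  Orwell: +80 → 80 ≥ 30
Round 2 — Larch, Orwell become insolvent.
  Calder: +50 → 50 < 120
  Elm: +10 → 10 < 50
  Ivory: +60 → 60 ≥ 40
  Kent: +60+45 → 145 ≥ 100
  Norton: +40 → 40 < 90
  Pike: +65 → 65 ≥ 40
Round 3 — Ivory, Kent, Pike become insolvent.
  Calder: +85 → 135 ≥ 120
  Elm: +30+40 → 80 ≥ 50
  Jasper: +40+25 → 65 < 110
  Norton: +95+20 → 155 ≥ 90
Round 4 — Calder, Elm, Norton become insolvent.
  Alder: +10 → 60 < 80
  Jasper: +70 → 135 ≥ 110
  Morley: +15+80 → 95 ≥ 70
Round 5 — Jasper, Morley become insolvent.
No further insolvencies.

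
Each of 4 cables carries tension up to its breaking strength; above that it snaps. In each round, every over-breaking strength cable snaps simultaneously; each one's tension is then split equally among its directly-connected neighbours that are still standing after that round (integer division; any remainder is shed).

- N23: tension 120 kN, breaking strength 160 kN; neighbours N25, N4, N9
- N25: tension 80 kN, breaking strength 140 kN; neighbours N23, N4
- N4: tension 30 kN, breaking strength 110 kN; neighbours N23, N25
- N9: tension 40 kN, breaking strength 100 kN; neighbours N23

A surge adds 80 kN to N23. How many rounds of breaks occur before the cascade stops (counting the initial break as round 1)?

3

Round 1 — N23 at 200 > 160. N23 snaps.
  N23 sheds 200 kN to N25, N4, N9: 66 each (2 lost).
    N25: 80+66 = 146 > 140
    N4: 30+66 = 96 ≤ 110
    N9: 40+66 = 106 > 100
Round 2 — N25, N9 snap.
  N25 sheds 146 kN to N4: 146 each.
    N4: 96+146 = 242 > 110
  N9 sheds 106 kN: no online neighbours, lost.
Round 3 — N4 snaps.
  N4 sheds 242 kN: no online neighbours, lost.
No further breaks.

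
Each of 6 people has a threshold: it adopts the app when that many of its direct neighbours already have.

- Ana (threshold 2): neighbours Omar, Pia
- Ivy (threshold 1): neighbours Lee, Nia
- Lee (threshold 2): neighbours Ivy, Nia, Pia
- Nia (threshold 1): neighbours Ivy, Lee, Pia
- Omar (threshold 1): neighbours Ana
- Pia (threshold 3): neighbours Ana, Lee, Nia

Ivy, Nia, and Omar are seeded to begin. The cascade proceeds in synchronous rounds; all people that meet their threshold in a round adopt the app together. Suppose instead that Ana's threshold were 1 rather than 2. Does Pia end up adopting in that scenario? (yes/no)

With Ana's threshold at 1:
Round 1 — Ivy, Nia, Omar adopt the app (initial).
Round 2 — checking thresholds:
  Ana: 1 of 2 neighbours ≥ 1, adopts the app.
  Lee: 2 of 3 neighbours ≥ 2, adopts the app.
  Pia: 1 of 3 neighbours < 3, holds.
Round 3 — checking thresholds:
  Pia: 3 of 3 neighbours ≥ 3, adopts the app.
Round 4 — no new adoptions; cascade stops.

yes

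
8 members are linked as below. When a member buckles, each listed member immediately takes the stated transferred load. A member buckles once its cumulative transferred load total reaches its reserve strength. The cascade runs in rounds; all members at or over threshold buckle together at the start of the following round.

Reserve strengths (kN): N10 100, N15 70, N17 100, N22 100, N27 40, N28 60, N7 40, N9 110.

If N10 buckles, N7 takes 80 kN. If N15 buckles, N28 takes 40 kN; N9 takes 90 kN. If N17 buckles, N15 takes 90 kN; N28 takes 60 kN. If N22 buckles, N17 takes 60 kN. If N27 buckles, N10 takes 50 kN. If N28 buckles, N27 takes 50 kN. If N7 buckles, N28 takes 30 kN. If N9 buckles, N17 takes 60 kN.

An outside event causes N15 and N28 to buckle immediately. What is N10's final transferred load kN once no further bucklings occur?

50

Round 1 — N15, N28 buckle (initial).
  N27: +50 → 50 ≥ 40
  N9: +90 → 90 < 110
Round 2 — N27 buckles.
  N10: +50 → 50 < 100
No further bucklings.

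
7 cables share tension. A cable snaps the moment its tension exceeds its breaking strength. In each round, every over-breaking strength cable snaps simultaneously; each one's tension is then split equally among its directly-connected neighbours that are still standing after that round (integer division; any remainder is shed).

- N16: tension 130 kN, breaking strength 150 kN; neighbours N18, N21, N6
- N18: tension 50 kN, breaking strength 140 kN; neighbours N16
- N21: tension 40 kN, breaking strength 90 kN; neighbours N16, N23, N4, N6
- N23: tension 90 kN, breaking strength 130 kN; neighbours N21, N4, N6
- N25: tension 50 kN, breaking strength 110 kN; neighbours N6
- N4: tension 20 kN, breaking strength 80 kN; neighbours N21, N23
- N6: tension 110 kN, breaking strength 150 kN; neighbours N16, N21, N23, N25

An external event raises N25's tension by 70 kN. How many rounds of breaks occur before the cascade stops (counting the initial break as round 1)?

4

Round 1 — N25 at 120 > 110. N25 snaps.
  N25 sheds 120 kN to N6: 120 each.
    N6: 110+120 = 230 > 150
Round 2 — N6 snaps.
  N6 sheds 230 kN to N16, N21, N23: 76 each (2 lost).
    N16: 130+76 = 206 > 150
    N21: 40+76 = 116 > 90
    N23: 90+76 = 166 > 130
Round 3 — N16, N21, N23 snap.
  N16 sheds 206 kN to N18: 206 each.
    N18: 50+206 = 256 > 140
  N21 sheds 116 kN to N4: 116 each.
    N4: 20+116 = 136 > 80
  N23 sheds 166 kN to N4: 166 each.
    N4: 136+166 = 302 > 80
Round 4 — N18, N4 snap.
  N18 sheds 256 kN: no online neighbours, lost.
  N4 sheds 302 kN: no online neighbours, lost.
No further breaks.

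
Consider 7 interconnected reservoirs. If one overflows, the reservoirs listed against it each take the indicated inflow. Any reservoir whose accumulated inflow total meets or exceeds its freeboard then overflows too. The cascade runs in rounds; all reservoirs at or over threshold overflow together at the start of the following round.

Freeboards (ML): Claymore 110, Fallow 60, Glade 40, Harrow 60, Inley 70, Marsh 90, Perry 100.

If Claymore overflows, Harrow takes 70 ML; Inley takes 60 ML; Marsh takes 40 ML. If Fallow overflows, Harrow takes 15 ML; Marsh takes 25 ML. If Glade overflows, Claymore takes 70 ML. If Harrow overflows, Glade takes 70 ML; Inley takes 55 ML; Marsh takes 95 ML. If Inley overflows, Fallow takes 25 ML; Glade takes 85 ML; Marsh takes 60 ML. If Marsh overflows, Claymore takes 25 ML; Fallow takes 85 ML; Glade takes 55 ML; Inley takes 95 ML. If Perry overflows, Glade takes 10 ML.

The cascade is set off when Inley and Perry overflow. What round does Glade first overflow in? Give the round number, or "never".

2

Round 1 — Inley, Perry overflow (initial).
  Fallow: +25 → 25 < 60
  Glade: +85+10 → 95 ≥ 40
  Marsh: +60 → 60 < 90
Round 2 — Glade overflows.
  Claymore: +70 → 70 < 110
No further overflows.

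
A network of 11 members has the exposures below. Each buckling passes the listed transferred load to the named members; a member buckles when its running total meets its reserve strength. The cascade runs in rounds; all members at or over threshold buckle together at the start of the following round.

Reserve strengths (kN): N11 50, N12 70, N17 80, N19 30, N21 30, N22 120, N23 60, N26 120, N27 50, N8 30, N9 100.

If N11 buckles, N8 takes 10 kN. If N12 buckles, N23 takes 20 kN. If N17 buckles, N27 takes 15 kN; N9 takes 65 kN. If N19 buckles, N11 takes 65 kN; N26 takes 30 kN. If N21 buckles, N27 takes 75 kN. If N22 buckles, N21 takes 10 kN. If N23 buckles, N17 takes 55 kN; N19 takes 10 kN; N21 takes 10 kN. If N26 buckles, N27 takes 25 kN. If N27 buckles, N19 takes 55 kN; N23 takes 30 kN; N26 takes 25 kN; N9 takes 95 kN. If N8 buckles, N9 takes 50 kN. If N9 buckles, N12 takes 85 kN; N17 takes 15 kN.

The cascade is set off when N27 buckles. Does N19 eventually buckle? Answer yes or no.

yes

Round 1 — N27 buckles (initial).
  N19: +55 → 55 ≥ 30
  N23: +30 → 30 < 60
  N26: +25 → 25 < 120
  N9: +95 → 95 < 100
Round 2 — N19 buckles.
  N11: +65 → 65 ≥ 50
  N26: +30 → 55 < 120
Round 3 — N11 buckles.
  N8: +10 → 10 < 30
No further bucklings.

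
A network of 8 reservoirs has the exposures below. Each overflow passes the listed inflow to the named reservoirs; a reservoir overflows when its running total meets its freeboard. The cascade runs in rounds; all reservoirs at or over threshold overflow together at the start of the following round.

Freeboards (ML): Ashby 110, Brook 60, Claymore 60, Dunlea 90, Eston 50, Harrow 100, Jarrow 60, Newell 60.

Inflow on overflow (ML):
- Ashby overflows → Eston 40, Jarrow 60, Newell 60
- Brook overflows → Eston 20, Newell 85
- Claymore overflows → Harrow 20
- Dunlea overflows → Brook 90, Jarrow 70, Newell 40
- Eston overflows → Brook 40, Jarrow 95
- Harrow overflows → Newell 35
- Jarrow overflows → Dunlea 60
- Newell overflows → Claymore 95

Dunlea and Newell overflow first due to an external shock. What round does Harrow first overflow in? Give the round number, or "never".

never

Round 1 — Dunlea, Newell overflow (initial).
  Brook: +90 → 90 ≥ 60
  Claymore: +95 → 95 ≥ 60
  Jarrow: +70 → 70 ≥ 60
Round 2 — Brook, Claymore, Jarrow overflow.
  Eston: +20 → 20 < 50
  Harrow: +20 → 20 < 100
No further overflows.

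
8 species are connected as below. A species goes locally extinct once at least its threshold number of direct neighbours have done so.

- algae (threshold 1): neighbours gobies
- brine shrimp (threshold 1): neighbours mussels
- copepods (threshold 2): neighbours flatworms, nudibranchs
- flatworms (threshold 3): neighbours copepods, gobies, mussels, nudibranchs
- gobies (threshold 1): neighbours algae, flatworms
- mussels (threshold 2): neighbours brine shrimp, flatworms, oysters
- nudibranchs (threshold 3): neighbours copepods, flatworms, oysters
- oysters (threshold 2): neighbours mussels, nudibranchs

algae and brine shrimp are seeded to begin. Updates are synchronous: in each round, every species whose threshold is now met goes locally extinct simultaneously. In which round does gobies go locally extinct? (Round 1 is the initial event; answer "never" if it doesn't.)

Round 1 — algae, brine shrimp go locally extinct (initial).
Round 2 — checking thresholds:
  gobies: 1 of 2 neighbours ≥ 1, goes locally extinct.
  mussels: 1 of 3 neighbours < 2, holds.
Round 3 — no new extinctions; cascade stops.

2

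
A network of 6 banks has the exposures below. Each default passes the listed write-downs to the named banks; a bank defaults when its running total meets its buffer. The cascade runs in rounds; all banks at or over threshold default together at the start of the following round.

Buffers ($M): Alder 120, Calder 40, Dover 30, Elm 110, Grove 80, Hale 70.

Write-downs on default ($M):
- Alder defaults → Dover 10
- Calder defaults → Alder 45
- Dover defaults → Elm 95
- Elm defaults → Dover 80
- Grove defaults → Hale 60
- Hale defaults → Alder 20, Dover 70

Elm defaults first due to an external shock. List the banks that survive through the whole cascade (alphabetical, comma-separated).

Round 1 — Elm defaults (initial).
  Dover: +80 → 80 ≥ 30
Round 2 — Dover defaults.
No further defaults.

Alder, Calder, Grove, Hale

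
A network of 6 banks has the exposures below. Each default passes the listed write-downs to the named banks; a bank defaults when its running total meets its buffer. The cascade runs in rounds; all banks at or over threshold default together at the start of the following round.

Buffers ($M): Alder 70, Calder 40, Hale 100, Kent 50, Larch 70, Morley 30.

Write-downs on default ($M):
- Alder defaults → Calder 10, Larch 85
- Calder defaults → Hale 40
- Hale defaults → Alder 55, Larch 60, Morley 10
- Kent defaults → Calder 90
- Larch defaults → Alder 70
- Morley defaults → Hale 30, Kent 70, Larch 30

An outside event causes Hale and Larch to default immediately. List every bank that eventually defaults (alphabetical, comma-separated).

Round 1 — Hale, Larch default (initial).
  Alder: +55+70 → 125 ≥ 70
  Morley: +10 → 10 < 30
Round 2 — Alder defaults.
  Calder: +10 → 10 < 40
No further defaults.

Alder, Hale, Larch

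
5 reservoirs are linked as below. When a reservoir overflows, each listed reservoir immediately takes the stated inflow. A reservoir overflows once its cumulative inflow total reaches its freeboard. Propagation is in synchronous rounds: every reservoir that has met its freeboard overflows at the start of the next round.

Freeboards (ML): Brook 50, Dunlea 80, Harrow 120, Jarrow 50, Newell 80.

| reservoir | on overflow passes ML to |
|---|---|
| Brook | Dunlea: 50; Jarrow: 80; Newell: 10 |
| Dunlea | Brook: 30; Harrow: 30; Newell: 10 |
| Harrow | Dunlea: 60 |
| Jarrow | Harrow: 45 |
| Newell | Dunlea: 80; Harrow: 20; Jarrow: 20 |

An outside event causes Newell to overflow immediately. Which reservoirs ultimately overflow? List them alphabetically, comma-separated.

Dunlea, Newell

Round 1 — Newell overflows (initial).
  Dunlea: +80 → 80 ≥ 80
  Harrow: +20 → 20 < 120
  Jarrow: +20 → 20 < 50
Round 2 — Dunlea overflows.
  Brook: +30 → 30 < 50
  Harrow: +30 → 50 < 120
No further overflows.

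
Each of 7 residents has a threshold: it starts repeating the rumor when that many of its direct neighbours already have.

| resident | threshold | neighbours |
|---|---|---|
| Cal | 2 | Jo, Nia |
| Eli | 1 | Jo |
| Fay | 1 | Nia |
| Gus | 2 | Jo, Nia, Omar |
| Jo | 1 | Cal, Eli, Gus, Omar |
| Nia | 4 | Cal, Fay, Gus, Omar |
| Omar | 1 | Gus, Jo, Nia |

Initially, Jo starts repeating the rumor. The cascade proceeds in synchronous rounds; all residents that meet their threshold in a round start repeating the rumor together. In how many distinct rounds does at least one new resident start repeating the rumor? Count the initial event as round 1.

3

Round 1 — Jo starts repeating the rumor (initial).
Round 2 — checking thresholds:
  Cal: 1 of 2 neighbours < 2, not yet.
  Eli: 1 of 1 neighbours ≥ 1, starts repeating the rumor.
  Gus: 1 of 3 neighbours < 2, not yet.
  Omar: 1 of 3 neighbours ≥ 1, starts repeating the rumor.
Round 3 — checking thresholds:
  Cal: 1 of 2 neighbours < 2, not yet.
  Gus: 2 of 3 neighbours ≥ 2, starts repeating the rumor.
  Nia: 1 of 4 neighbours < 4, not yet.
Round 4 — no new spreads; cascade stops.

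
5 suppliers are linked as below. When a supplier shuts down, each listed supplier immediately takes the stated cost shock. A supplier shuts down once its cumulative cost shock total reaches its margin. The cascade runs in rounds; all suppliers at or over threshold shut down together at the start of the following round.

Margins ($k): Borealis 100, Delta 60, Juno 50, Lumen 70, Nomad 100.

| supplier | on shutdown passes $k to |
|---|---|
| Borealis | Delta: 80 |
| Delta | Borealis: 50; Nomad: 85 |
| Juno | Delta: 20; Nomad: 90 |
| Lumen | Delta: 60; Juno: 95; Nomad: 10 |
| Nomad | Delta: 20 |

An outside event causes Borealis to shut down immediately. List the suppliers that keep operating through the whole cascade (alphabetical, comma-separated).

Round 1 — Borealis shuts down (initial).
  Delta: +80 → 80 ≥ 60
Round 2 — Delta shuts down.
  Nomad: +85 → 85 < 100
No further shutdowns.

Juno, Lumen, Nomad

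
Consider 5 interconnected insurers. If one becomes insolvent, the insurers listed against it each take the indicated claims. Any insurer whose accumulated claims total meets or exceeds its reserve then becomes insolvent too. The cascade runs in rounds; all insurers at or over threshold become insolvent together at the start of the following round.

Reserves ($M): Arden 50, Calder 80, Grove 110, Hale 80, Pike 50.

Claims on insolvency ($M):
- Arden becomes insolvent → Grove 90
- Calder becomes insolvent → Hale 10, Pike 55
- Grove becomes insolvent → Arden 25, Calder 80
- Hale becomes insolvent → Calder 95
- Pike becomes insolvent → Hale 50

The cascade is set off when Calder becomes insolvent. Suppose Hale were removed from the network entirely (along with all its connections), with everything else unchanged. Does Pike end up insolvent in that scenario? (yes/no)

With Hale removed:
Round 1 — Calder becomes insolvent (initial).
  Pike: +55 → 55 ≥ 50
Round 2 — Pike becomes insolvent.
No further insolvencies.

yes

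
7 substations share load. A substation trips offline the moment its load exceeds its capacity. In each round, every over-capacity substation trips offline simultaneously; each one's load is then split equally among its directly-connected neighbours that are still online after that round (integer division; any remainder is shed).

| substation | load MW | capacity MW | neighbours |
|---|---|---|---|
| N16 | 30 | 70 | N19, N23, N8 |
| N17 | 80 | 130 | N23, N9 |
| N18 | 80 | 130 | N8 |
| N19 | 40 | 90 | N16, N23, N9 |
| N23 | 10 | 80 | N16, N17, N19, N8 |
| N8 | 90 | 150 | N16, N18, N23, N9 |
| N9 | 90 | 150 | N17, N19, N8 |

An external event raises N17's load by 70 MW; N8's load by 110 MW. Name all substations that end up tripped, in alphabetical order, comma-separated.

N16, N17, N19, N23, N8, N9

Round 1 — N17 at 150 > 130; N8 at 200 > 150. N17, N8 trip offline.
  N17 sheds 150 MW to N23, N9: 75 each.
    N23: 10+75 = 85 > 80
    N9: 90+75 = 165 > 150
  N8 sheds 200 MW to N16, N18, N23, N9: 50 each.
    N16: 30+50 = 80 > 70
    N18: 80+50 = 130 ≤ 130
    N23: 85+50 = 135 > 80
    N9: 165+50 = 215 > 150
Round 2 — N16, N23, N9 trip offline.
  N16 sheds 80 MW to N19: 80 each.
    N19: 40+80 = 120 > 90
  N23 sheds 135 MW to N19: 135 each.
    N19: 120+135 = 255 > 90
  N9 sheds 215 MW to N19: 215 each.
    N19: 255+215 = 470 > 90
Round 3 — N19 trips offline.
  N19 sheds 470 MW: no online neighbours, lost.
No further trips.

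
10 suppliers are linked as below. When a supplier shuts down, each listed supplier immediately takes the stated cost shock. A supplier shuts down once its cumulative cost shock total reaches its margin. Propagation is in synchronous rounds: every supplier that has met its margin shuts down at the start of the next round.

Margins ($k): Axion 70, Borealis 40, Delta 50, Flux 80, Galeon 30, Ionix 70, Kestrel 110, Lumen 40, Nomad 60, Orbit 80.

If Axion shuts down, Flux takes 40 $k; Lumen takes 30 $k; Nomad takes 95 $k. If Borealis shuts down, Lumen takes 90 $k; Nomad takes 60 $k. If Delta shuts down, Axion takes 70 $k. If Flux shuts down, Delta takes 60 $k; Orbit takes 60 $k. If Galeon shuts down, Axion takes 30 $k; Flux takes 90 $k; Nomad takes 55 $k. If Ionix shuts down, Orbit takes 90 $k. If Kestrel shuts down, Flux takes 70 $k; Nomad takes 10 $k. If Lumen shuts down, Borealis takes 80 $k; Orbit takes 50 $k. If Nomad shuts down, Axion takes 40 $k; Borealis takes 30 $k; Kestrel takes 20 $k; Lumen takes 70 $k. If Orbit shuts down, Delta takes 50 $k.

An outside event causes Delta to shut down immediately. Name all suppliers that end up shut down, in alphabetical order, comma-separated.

Round 1 — Delta shuts down (initial).
  Axion: +70 → 70 ≥ 70
Round 2 — Axion shuts down.
  Flux: +40 → 40 < 80
  Lumen: +30 → 30 < 40
  Nomad: +95 → 95 ≥ 60
Round 3 — Nomad shuts down.
  Borealis: +30 → 30 < 40
  Kestrel: +20 → 20 < 110
  Lumen: +70 → 100 ≥ 40
Round 4 — Lumen shuts down.
  Borealis: +80 → 110 ≥ 40
  Orbit: +50 → 50 < 80
Round 5 — Borealis shuts down.
No further shutdowns.

Axion, Borealis, Delta, Lumen, Nomad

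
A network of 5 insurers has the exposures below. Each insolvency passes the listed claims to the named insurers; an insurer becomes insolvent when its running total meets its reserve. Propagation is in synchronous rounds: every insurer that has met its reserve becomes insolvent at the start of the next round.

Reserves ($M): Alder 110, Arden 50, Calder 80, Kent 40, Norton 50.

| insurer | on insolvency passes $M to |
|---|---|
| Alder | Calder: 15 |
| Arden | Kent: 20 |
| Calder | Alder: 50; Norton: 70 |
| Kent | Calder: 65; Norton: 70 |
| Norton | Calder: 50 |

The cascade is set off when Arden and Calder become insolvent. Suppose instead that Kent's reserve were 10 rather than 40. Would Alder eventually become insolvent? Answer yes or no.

With Kent's reserve at 10:
Round 1 — Arden, Calder become insolvent (initial).
  Alder: +50 → 50 < 110
  Kent: +20 → 20 ≥ 10
  Norton: +70 → 70 ≥ 50
Round 2 — Kent, Norton become insolvent.
No further insolvencies.

no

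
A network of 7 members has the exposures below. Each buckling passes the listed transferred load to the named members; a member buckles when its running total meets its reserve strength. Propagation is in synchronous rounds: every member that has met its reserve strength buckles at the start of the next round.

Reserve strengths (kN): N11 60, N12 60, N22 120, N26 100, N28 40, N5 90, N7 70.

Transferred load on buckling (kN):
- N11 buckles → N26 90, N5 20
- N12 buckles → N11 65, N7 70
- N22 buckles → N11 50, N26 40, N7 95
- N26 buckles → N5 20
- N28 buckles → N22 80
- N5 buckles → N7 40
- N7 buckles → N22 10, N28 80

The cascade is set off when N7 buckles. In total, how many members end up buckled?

2

Round 1 — N7 buckles (initial).
  N22: +10 → 10 < 120
  N28: +80 → 80 ≥ 40
Round 2 — N28 buckles.
  N22: +80 → 90 < 120
No further bucklings.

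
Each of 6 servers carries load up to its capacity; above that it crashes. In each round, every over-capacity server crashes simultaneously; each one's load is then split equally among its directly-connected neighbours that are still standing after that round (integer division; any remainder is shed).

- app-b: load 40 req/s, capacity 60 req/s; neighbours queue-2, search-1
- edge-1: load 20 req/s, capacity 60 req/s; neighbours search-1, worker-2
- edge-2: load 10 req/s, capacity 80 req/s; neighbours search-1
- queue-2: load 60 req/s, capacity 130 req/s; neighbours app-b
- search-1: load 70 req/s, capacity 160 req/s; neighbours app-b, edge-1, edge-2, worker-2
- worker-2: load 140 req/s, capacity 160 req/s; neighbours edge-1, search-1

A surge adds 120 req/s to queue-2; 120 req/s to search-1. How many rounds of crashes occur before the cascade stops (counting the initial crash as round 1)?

Round 1 — queue-2 at 180 > 130; search-1 at 190 > 160. queue-2, search-1 crash.
  queue-2 sheds 180 req/s to app-b: 180 each.
    app-b: 40+180 = 220 > 60
  search-1 sheds 190 req/s to app-b, edge-1, edge-2, worker-2: 47 each (2 lost).
    app-b: 220+47 = 267 > 60
    edge-1: 20+47 = 67 > 60
    edge-2: 10+47 = 57 ≤ 80
    worker-2: 140+47 = 187 > 160
Round 2 — app-b, edge-1, worker-2 crash.
  app-b sheds 267 req/s: no online neighbours, lost.
  edge-1 sheds 67 req/s: no online neighbours, lost.
  worker-2 sheds 187 req/s: no online neighbours, lost.
No further crashes.

2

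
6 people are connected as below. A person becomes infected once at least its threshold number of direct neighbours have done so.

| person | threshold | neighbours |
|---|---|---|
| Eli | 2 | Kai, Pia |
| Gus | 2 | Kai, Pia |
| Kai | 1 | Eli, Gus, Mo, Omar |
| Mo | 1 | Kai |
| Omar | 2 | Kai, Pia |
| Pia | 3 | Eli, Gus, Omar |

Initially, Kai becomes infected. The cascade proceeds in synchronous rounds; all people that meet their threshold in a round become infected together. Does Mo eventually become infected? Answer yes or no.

Round 1 — Kai becomes infected (initial).
Round 2 — checking thresholds:
  Eli: 1 of 2 neighbours < 2, holds.
  Gus: 1 of 2 neighbours < 2, holds.
  Mo: 1 of 1 neighbours ≥ 1, becomes infected.
  Omar: 1 of 2 neighbours < 2, holds.
Round 3 — no new infections; cascade stops.

yes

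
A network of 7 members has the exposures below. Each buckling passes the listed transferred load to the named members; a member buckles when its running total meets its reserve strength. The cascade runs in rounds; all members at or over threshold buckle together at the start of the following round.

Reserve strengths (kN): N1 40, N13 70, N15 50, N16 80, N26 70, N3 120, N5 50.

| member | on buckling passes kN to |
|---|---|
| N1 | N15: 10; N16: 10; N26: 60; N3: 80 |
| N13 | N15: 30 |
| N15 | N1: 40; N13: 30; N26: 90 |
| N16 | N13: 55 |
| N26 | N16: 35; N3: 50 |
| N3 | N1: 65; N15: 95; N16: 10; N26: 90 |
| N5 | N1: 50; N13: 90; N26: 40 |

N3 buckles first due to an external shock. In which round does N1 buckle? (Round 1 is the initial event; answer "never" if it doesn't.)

2

Round 1 — N3 buckles (initial).
  N1: +65 → 65 ≥ 40
  N15: +95 → 95 ≥ 50
  N16: +10 → 10 < 80
  N26: +90 → 90 ≥ 70
Round 2 — N1, N15, N26 buckle.
  N13: +30 → 30 < 70
  N16: +10+35 → 55 < 80
No further bucklings.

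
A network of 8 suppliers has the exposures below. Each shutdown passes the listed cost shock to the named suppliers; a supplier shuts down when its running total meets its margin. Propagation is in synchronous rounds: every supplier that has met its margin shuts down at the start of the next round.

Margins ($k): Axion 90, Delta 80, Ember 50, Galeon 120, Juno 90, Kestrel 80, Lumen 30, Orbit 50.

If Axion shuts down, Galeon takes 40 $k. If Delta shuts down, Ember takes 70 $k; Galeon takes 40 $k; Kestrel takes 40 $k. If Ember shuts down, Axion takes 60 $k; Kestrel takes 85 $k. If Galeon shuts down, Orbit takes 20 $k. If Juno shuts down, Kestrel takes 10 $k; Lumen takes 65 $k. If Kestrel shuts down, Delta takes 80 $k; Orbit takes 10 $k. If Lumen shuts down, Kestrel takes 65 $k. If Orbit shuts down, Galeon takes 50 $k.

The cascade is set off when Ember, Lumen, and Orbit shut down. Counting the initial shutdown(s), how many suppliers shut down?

Round 1 — Ember, Lumen, Orbit shut down (initial).
  Axion: +60 → 60 < 90
  Galeon: +50 → 50 < 120
  Kestrel: +85+65 → 150 ≥ 80
Round 2 — Kestrel shuts down.
  Delta: +80 → 80 ≥ 80
Round 3 — Delta shuts down.
  Galeon: +40 → 90 < 120
No further shutdowns.

5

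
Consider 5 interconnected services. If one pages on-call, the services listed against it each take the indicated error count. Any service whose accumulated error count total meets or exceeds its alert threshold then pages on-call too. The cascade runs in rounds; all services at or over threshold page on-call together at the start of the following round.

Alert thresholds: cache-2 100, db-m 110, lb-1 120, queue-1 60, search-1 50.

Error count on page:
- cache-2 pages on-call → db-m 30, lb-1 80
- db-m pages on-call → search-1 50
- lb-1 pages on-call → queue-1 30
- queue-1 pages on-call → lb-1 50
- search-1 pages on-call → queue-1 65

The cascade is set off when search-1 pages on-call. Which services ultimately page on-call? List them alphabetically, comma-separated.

Round 1 — search-1 pages on-call (initial).
  queue-1: +65 → 65 ≥ 60
Round 2 — queue-1 pages on-call.
  lb-1: +50 → 50 < 120
No further pages.

queue-1, search-1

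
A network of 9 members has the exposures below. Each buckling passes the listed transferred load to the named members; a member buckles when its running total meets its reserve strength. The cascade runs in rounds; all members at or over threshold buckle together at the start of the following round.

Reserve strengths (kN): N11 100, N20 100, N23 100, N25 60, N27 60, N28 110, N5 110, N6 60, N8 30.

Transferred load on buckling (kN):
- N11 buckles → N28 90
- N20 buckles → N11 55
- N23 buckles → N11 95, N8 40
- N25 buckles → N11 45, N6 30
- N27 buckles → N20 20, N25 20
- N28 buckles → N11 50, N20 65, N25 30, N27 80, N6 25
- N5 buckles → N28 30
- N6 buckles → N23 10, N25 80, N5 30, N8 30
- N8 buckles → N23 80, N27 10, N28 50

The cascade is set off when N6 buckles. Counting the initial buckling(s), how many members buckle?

3

Round 1 — N6 buckles (initial).
  N23: +10 → 10 < 100
  N25: +80 → 80 ≥ 60
  N5: +30 → 30 < 110
  N8: +30 → 30 ≥ 30
Round 2 — N25, N8 buckle.
  N11: +45 → 45 < 100
  N23: +80 → 90 < 100
  N27: +10 → 10 < 60
  N28: +50 → 50 < 110
No further bucklings.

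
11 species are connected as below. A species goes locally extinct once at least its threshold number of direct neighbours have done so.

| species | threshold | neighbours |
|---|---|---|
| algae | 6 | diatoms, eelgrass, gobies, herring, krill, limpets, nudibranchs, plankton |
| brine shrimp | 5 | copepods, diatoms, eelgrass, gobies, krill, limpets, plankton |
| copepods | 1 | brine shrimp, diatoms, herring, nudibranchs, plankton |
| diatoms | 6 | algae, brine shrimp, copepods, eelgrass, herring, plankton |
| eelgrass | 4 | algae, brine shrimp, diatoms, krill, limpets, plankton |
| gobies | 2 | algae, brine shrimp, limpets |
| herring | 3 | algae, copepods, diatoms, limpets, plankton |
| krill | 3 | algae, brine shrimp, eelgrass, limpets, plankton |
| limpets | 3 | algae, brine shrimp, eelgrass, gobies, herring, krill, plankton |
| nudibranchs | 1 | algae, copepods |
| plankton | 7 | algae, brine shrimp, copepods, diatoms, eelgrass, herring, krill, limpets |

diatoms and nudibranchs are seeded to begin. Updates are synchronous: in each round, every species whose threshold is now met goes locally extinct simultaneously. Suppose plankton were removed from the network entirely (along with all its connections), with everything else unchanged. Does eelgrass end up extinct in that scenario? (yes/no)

no

With plankton removed:
Round 1 — diatoms, nudibranchs go locally extinct (initial).
Round 2 — checking thresholds:
  algae: 2 of 7 neighbours < 6, not yet.
  brine shrimp: 1 of 6 neighbours < 5, not yet.
  copepods: 2 of 4 neighbours ≥ 1, goes locally extinct.
  eelgrass: 1 of 5 neighbours < 4, not yet.
  herring: 1 of 4 neighbours < 3, not yet.
Round 3 — no new extinctions; cascade stops.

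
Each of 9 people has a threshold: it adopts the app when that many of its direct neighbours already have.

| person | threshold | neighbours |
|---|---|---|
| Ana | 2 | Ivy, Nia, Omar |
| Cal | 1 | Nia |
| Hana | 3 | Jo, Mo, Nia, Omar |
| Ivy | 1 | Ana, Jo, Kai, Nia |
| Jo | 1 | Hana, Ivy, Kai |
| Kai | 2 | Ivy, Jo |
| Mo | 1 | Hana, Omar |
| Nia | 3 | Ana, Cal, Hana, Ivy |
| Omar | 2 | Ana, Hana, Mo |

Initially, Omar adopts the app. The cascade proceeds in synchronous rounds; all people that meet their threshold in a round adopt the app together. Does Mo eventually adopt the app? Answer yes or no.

yes

Round 1 — Omar adopts the app (initial).
Round 2 — checking thresholds:
  Ana: 1 of 3 neighbours < 2, not yet.
  Hana: 1 of 4 neighbours < 3, not yet.
  Mo: 1 of 2 neighbours ≥ 1, adopts the app.
Round 3 — no new adoptions; cascade stops.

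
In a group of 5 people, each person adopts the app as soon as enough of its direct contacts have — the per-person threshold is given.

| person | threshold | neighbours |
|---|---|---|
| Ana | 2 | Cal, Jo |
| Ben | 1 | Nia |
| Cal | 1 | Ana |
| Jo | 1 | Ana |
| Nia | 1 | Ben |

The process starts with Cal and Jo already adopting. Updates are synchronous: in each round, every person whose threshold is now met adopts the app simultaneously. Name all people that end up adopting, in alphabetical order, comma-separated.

Round 1 — Cal, Jo adopt the app (initial).
Round 2 — checking thresholds:
  Ana: 2 of 2 neighbours ≥ 2, adopts the app.
Round 3 — no new adoptions; cascade stops.

Ana, Cal, Jo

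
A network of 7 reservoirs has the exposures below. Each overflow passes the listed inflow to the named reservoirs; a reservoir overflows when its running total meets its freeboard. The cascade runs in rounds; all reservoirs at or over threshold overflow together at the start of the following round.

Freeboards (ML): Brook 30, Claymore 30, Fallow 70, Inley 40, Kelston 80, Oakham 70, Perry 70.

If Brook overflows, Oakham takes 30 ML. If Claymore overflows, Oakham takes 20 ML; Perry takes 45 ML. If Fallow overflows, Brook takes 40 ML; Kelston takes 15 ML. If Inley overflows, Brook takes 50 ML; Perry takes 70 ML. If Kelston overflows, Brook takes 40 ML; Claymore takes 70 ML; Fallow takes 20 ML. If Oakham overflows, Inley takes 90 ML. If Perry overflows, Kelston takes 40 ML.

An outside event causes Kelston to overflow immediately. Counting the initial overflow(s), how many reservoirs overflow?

3

Round 1 — Kelston overflows (initial).
  Brook: +40 → 40 ≥ 30
  Claymore: +70 → 70 ≥ 30
  Fallow: +20 → 20 < 70
Round 2 — Brook, Claymore overflow.
  Oakham: +30+20 → 50 < 70
  Perry: +45 → 45 < 70
No further overflows.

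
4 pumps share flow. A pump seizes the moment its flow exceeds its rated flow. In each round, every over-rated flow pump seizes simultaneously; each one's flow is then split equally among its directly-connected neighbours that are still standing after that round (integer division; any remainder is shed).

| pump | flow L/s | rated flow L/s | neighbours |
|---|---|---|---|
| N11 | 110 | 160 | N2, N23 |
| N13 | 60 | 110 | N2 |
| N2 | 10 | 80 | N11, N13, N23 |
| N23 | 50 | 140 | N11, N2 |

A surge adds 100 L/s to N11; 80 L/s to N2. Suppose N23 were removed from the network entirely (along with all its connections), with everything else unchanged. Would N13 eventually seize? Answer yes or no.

yes

With N23 removed:
Round 1 — N11 at 210 > 160; N2 at 90 > 80. N11, N2 seize.
  N11 sheds 210 L/s: no online neighbours, lost.
  N2 sheds 90 L/s to N13: 90 each.
    N13: 60+90 = 150 > 110
Round 2 — N13 seizes.
  N13 sheds 150 L/s: no online neighbours, lost.
No further seizures.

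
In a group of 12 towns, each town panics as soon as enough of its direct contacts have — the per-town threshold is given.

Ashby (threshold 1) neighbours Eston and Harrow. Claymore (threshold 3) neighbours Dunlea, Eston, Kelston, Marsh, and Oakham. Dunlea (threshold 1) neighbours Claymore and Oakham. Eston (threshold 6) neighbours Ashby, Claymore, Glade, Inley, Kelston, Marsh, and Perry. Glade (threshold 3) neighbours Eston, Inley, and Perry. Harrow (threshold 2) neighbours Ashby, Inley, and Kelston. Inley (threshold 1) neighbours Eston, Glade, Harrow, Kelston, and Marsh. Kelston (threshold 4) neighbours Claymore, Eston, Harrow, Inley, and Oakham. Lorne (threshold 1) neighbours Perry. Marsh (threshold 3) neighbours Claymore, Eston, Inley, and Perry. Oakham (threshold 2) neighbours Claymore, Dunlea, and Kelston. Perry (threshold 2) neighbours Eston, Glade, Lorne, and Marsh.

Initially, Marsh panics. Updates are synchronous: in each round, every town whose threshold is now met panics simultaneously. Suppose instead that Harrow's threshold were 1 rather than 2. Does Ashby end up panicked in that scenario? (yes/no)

With Harrow's threshold at 1:
Round 1 — Marsh panics (initial).
Round 2 — checking thresholds:
  Claymore: 1 of 5 neighbours < 3, holds.
  Eston: 1 of 7 neighbours < 6, holds.
  Inley: 1 of 5 neighbours ≥ 1, panics.
  Perry: 1 of 4 neighbours < 2, holds.
Round 3 — checking thresholds:
  Claymore: 1 of 5 neighbours < 3, holds.
  Eston: 2 of 7 neighbours < 6, holds.
  Glade: 1 of 3 neighbours < 3, holds.
  Harrow: 1 of 3 neighbours ≥ 1, panics.
  Kelston: 1 of 5 neighbours < 4, holds.
  Perry: 1 of 4 neighbours < 2, holds.
Round 4 — checking thresholds:
  Ashby: 1 of 2 neighbours ≥ 1, panics.
  Claymore: 1 of 5 neighbours < 3, holds.
  Eston: 2 of 7 neighbours < 6, holds.
  Glade: 1 of 3 neighbours < 3, holds.
  Kelston: 2 of 5 neighbours < 4, holds.
  Perry: 1 of 4 neighbours < 2, holds.
Round 5 — no new panics; cascade stops.

yes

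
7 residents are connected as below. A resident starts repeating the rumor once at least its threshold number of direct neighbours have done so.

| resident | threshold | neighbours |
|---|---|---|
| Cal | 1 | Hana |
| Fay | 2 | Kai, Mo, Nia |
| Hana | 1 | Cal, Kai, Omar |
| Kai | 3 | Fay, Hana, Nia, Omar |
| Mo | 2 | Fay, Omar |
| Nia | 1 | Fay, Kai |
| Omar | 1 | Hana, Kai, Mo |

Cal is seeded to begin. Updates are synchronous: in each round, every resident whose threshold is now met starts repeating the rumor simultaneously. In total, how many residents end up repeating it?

Round 1 — Cal starts repeating the rumor (initial).
Round 2 — checking thresholds:
  Hana: 1 of 3 neighbours ≥ 1, starts repeating the rumor.
Round 3 — checking thresholds:
  Kai: 1 of 4 neighbours < 3, holds.
  Omar: 1 of 3 neighbours ≥ 1, starts repeating the rumor.
Round 4 — no new spreads; cascade stops.

3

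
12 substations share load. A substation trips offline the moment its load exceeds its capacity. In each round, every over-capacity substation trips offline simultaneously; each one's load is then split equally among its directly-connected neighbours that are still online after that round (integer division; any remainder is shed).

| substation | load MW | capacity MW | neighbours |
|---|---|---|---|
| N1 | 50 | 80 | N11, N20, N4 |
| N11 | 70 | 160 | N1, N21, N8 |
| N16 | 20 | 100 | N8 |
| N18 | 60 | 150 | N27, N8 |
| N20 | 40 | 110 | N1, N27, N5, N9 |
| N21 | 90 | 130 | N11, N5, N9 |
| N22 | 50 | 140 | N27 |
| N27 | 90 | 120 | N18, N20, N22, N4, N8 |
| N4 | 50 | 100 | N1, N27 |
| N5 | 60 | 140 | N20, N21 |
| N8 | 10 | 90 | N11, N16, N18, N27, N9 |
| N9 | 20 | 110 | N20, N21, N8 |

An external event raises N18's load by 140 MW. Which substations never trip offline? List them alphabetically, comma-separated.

N16, N22

Round 1 — N18 at 200 > 150. N18 trips offline.
  N18 sheds 200 MW to N27, N8: 100 each.
    N27: 90+100 = 190 > 120
    N8: 10+100 = 110 > 90
Round 2 — N27, N8 trip offline.
  N27 sheds 190 MW to N20, N22, N4: 63 each (1 lost).
    N20: 40+63 = 103 ≤ 110
    N22: 50+63 = 113 ≤ 140
    N4: 50+63 = 113 > 100
  N8 sheds 110 MW to N11, N16, N9: 36 each (2 lost).
    N11: 70+36 = 106 ≤ 160
    N16: 20+36 = 56 ≤ 100
    N9: 20+36 = 56 ≤ 110
Round 3 — N4 trips offline.
  N4 sheds 113 MW to N1: 113 each.
    N1: 50+113 = 163 > 80
Round 4 — N1 trips offline.
  N1 sheds 163 MW to N11, N20: 81 each (1 lost).
    N11: 106+81 = 187 > 160
    N20: 103+81 = 184 > 110
Round 5 — N11, N20 trip offline.
  N11 sheds 187 MW to N21: 187 each.
    N21: 90+187 = 277 > 130
  N20 sheds 184 MW to N5, N9: 92 each.
    N5: 60+92 = 152 > 140
    N9: 56+92 = 148 > 110
Round 6 — N21, N5, N9 trip offline.
  N21 sheds 277 MW: no online neighbours, lost.
  N5 sheds 152 MW: no online neighbours, lost.
  N9 sheds 148 MW: no online neighbours, lost.
No further trips.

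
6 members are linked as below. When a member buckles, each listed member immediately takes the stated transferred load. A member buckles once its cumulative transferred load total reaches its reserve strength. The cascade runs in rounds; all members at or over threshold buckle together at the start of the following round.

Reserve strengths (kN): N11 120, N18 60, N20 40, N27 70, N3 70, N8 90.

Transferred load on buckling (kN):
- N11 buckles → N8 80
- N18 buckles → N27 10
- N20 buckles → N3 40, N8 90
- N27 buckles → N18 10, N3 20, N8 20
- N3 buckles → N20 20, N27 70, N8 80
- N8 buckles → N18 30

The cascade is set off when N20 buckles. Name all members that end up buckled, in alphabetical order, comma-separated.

N20, N8

Round 1 — N20 buckles (initial).
  N3: +40 → 40 < 70
  N8: +90 → 90 ≥ 90
Round 2 — N8 buckles.
  N18: +30 → 30 < 60
No further bucklings.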